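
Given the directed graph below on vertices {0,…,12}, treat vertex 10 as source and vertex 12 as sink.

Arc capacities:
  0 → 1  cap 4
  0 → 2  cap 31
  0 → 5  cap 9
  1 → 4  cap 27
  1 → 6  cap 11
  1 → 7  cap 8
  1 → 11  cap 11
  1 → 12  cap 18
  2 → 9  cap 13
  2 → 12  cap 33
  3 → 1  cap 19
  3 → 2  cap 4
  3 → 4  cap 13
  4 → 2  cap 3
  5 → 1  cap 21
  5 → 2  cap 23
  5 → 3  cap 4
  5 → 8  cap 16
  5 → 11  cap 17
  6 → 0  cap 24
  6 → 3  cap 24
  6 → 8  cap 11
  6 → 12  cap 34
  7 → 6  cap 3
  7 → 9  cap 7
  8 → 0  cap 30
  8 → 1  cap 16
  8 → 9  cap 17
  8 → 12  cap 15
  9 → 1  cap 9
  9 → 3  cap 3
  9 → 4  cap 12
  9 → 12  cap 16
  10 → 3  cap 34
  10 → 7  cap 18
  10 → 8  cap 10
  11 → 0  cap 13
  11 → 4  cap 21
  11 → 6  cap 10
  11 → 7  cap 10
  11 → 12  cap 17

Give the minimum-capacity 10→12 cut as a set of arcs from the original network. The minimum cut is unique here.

Min-cut arcs: {(3,1), (3,2), (4,2), (7,6), (7,9), (10,8)} (total capacity 46)

augment #1: 10→8→12 push 10
augment #2: 10→3→1→12 push 18
augment #3: 10→3→2→12 push 4
augment #4: 10→7→6→12 push 3
augment #5: 10→7→9→12 push 7
augment #6: 10→3→1→6→12 push 1
augment #7: 10→3→4→2→12 push 3
max flow = 46; residual-reachable set from 10 gives S-side
cut edges (S→T): {(3,1), (3,2), (4,2), (7,6), (7,9), (10,8)} total cap 46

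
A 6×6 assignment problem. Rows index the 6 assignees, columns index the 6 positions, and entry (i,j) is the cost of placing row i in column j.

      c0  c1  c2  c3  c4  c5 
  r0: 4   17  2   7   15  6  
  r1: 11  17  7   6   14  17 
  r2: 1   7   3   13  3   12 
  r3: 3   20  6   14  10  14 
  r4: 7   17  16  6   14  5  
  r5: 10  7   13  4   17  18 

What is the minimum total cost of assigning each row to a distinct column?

Minimum assignment cost: 26

optimal assignment: row0→col2 (cost 2), row1→col3 (cost 6), row2→col4 (cost 3), row3→col0 (cost 3), row4→col5 (cost 5), row5→col1 (cost 7)
total = 2 + 6 + 3 + 3 + 5 + 7 = 26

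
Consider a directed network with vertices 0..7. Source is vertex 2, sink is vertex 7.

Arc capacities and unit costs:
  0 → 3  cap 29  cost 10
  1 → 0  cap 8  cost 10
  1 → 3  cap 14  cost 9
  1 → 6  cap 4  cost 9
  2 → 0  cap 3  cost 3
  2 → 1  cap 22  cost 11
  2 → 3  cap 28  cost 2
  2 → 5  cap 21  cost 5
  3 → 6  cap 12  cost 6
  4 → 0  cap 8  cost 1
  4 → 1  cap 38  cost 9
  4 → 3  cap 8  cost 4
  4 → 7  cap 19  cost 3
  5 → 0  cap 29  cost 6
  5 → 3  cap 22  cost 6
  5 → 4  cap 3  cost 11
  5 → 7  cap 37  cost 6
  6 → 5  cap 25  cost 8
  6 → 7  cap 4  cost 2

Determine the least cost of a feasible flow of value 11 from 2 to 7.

shortest-cost path #1: 2→3→6→7 push 4 @ unit cost 10 (adds 40)
shortest-cost path #2: 2→5→7 push 7 @ unit cost 11 (adds 77)
total cost = 117

Minimum cost for 11 units: 117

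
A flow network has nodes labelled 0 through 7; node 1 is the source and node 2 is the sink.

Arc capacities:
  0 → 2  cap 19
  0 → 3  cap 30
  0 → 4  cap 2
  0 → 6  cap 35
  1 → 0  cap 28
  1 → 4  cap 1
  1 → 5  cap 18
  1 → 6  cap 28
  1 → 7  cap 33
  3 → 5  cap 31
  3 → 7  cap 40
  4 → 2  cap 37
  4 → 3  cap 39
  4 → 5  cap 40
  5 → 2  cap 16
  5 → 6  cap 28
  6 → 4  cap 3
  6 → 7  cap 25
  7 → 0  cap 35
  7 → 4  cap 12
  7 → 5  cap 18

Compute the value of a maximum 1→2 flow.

Maximum flow value: 53

augment #1: 1→0→2 bottleneck 19, total now 19
augment #2: 1→4→2 bottleneck 1, total now 20
augment #3: 1→5→2 bottleneck 16, total now 36
augment #4: 1→0→4→2 bottleneck 2, total now 38
augment #5: 1→6→4→2 bottleneck 3, total now 41
augment #6: 1→7→4→2 bottleneck 12, total now 53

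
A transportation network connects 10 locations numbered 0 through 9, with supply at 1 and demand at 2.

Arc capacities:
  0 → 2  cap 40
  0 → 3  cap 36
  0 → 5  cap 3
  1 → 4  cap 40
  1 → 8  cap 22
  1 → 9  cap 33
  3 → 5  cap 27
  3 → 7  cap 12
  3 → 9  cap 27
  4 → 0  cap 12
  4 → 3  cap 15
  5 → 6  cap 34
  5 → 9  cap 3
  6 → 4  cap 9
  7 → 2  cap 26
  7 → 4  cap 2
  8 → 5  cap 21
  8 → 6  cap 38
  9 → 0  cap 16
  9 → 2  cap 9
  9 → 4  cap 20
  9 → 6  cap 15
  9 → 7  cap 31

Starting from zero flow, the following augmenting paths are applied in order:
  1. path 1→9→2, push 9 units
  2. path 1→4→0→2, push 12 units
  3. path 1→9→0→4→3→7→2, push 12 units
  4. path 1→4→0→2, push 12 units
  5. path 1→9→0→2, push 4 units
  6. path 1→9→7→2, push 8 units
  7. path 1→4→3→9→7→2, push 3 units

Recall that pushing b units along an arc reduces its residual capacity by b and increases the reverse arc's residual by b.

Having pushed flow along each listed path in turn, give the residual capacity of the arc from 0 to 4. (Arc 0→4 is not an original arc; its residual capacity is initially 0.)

Residual capacity of (0,4): 12

after path 1 (1→9→2, push 9): res(0,4)=0
after path 2 (1→4→0→2, push 12): res(0,4)=12
after path 3 (1→9→0→4→3→7→2, push 12): res(0,4)=0
after path 4 (1→4→0→2, push 12): res(0,4)=12
after path 5 (1→9→0→2, push 4): res(0,4)=12
after path 6 (1→9→7→2, push 8): res(0,4)=12
after path 7 (1→4→3→9→7→2, push 3): res(0,4)=12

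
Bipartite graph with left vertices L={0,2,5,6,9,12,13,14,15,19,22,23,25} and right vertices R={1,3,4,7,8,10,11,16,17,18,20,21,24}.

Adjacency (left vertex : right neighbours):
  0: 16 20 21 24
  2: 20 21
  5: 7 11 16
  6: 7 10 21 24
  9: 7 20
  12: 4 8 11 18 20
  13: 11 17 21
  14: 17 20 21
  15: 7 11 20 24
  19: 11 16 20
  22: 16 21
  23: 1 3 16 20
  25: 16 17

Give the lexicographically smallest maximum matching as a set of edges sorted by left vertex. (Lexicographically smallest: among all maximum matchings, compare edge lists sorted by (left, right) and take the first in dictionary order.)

Lex-smallest maximum matching: {(0,16), (2,20), (5,7), (6,10), (12,4), (13,11), (14,17), (15,24), (22,21), (23,1)}

|M| = 10 (so the lex-smallest maximum matching has 10 edges)
process left vertices in ascending order; for each, take the smallest-labelled available neighbour that still permits 10 edges overall, or leave it unmatched if none does
lex-smallest matching: {0-16, 2-20, 5-7, 6-10, 12-4, 13-11, 14-17, 15-24, 22-21, 23-1}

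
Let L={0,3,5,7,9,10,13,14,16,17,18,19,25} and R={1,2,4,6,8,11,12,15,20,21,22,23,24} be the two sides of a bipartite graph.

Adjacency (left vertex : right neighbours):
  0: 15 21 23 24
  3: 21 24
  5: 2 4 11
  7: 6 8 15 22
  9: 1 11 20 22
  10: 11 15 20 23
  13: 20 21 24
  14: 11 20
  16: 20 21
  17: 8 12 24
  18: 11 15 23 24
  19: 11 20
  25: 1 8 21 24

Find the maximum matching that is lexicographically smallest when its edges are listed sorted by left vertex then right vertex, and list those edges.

|M| = 11 (so the lex-smallest maximum matching has 11 edges)
process left vertices in ascending order; for each, take the smallest-labelled available neighbour that still permits 11 edges overall, or leave it unmatched if none does
lex-smallest matching: {0-15, 3-21, 5-2, 7-6, 9-1, 10-11, 13-24, 14-20, 17-12, 18-23, 25-8}

Lex-smallest maximum matching: {(0,15), (3,21), (5,2), (7,6), (9,1), (10,11), (13,24), (14,20), (17,12), (18,23), (25,8)}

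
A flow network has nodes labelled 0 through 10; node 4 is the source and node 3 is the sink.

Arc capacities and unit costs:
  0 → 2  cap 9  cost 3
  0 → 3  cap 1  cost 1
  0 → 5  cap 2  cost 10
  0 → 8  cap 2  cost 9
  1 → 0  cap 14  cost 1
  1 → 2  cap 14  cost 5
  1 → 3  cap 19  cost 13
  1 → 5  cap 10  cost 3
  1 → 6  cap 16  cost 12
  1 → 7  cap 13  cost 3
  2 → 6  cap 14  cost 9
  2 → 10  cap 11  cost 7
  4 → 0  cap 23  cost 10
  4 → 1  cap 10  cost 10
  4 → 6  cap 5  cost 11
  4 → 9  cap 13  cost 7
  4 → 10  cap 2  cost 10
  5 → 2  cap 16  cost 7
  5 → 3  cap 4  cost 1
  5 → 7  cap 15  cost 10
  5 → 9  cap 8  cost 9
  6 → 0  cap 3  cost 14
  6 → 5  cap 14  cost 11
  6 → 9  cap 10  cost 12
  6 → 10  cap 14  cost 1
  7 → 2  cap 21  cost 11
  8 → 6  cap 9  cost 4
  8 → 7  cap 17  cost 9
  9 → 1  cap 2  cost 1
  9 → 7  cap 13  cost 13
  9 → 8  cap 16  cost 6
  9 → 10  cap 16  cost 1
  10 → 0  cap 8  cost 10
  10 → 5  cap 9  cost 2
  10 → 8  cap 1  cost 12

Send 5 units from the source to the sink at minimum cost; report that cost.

Minimum cost for 5 units: 54

shortest-cost path #1: 4→9→1→0→3 push 1 @ unit cost 10 (adds 10)
shortest-cost path #2: 4→9→10→5→3 push 4 @ unit cost 11 (adds 44)
total cost = 54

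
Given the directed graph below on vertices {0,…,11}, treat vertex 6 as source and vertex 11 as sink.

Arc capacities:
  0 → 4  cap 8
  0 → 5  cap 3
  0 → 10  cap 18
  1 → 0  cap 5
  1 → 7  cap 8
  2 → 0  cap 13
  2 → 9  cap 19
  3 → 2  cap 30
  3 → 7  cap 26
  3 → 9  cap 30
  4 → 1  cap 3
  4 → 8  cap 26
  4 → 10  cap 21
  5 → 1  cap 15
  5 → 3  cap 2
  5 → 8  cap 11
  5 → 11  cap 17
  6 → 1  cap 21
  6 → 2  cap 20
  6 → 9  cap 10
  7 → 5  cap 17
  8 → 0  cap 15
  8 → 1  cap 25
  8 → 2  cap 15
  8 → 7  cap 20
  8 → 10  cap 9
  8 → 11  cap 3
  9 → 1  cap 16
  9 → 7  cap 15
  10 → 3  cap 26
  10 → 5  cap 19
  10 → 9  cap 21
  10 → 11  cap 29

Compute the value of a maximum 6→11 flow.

augment #1: 6→1→0→5→11 bottleneck 3, total now 3
augment #2: 6→1→0→10→11 bottleneck 2, total now 5
augment #3: 6→1→7→5→11 bottleneck 8, total now 13
augment #4: 6→2→0→10→11 bottleneck 13, total now 26
augment #5: 6→9→7→5→11 bottleneck 6, total now 32
augment #6: 6→9→7→5→8→11 bottleneck 3, total now 35

Maximum flow value: 35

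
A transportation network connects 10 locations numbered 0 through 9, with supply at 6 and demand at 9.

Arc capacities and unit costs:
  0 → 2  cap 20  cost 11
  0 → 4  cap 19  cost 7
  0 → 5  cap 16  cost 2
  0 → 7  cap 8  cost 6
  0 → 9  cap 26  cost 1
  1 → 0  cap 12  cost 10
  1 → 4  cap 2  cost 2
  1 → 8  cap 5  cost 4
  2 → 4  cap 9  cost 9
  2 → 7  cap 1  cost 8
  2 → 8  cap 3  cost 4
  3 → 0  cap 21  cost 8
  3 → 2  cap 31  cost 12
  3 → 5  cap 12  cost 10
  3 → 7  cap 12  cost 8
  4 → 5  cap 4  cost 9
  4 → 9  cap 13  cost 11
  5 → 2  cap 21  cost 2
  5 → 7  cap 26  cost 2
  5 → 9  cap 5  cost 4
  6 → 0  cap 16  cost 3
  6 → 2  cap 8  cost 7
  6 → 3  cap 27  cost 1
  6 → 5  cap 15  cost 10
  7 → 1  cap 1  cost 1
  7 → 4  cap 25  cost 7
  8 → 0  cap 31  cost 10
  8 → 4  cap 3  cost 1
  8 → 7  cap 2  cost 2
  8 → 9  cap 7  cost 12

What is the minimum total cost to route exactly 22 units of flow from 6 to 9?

Minimum cost for 22 units: 124

shortest-cost path #1: 6→0→9 push 16 @ unit cost 4 (adds 64)
shortest-cost path #2: 6→3→0→9 push 6 @ unit cost 10 (adds 60)
total cost = 124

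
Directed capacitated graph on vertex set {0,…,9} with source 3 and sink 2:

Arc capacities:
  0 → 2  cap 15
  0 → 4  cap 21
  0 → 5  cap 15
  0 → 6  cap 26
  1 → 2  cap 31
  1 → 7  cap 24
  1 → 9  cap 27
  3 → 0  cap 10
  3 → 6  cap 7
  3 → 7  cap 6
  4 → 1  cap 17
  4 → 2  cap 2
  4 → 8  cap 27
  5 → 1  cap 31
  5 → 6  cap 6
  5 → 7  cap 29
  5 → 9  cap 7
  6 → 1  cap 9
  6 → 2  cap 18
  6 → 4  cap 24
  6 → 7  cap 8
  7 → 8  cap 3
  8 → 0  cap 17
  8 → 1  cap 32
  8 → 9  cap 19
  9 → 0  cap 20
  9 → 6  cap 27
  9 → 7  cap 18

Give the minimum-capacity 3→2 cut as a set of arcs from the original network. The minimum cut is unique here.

Min-cut arcs: {(3,0), (3,6), (7,8)} (total capacity 20)

augment #1: 3→0→2 push 10
augment #2: 3→6→2 push 7
augment #3: 3→7→8→0→2 push 3
max flow = 20; residual-reachable set from 3 gives S-side
cut edges (S→T): {(3,0), (3,6), (7,8)} total cap 20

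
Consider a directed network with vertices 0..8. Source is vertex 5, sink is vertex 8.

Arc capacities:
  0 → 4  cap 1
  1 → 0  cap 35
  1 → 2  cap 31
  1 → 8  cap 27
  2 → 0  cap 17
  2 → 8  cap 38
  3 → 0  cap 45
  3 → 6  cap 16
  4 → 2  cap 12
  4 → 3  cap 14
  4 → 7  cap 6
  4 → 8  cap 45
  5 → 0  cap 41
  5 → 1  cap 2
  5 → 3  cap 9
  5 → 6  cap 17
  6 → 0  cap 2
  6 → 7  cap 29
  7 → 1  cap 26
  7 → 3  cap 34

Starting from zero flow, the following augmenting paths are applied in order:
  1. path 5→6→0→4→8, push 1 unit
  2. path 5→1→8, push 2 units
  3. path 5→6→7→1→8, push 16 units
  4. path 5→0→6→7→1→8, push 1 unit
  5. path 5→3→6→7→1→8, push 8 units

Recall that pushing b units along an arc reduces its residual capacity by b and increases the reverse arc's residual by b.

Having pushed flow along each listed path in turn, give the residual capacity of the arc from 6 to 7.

Residual capacity of (6,7): 4

after path 1 (5→6→0→4→8, push 1): res(6,7)=29
after path 2 (5→1→8, push 2): res(6,7)=29
after path 3 (5→6→7→1→8, push 16): res(6,7)=13
after path 4 (5→0→6→7→1→8, push 1): res(6,7)=12
after path 5 (5→3→6→7→1→8, push 8): res(6,7)=4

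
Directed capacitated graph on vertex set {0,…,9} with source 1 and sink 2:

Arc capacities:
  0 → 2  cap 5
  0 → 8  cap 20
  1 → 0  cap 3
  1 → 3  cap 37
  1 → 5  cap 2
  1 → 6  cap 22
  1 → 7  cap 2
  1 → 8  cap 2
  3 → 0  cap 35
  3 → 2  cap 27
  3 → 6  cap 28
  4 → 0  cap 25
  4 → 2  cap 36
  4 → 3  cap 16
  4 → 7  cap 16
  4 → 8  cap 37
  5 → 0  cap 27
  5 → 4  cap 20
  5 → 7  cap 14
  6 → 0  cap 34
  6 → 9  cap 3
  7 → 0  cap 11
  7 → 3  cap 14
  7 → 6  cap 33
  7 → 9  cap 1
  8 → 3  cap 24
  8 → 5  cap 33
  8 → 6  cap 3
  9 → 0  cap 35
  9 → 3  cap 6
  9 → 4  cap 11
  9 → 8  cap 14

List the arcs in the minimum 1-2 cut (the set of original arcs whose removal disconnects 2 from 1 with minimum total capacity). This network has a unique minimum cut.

Min-cut arcs: {(0,2), (3,2), (5,4), (6,9), (7,9)} (total capacity 56)

augment #1: 1→0→2 push 3
augment #2: 1→3→2 push 27
augment #3: 1→3→0→2 push 2
augment #4: 1→5→4→2 push 2
augment #5: 1→6→9→4→2 push 3
augment #6: 1→7→9→4→2 push 1
augment #7: 1→8→5→4→2 push 2
augment #8: 1→3→0→8→5→4→2 push 8
augment #9: 1→6→0→8→5→4→2 push 8
max flow = 56; residual-reachable set from 1 gives S-side
cut edges (S→T): {(0,2), (3,2), (5,4), (6,9), (7,9)} total cap 56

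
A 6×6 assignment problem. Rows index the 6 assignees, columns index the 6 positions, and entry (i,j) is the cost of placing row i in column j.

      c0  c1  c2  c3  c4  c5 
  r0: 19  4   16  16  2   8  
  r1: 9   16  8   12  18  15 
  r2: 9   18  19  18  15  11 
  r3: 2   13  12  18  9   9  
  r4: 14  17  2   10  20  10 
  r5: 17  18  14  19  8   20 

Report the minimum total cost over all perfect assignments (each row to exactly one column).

Minimum assignment cost: 39

optimal assignment: row0→col1 (cost 4), row1→col3 (cost 12), row2→col5 (cost 11), row3→col0 (cost 2), row4→col2 (cost 2), row5→col4 (cost 8)
total = 4 + 12 + 11 + 2 + 2 + 8 = 39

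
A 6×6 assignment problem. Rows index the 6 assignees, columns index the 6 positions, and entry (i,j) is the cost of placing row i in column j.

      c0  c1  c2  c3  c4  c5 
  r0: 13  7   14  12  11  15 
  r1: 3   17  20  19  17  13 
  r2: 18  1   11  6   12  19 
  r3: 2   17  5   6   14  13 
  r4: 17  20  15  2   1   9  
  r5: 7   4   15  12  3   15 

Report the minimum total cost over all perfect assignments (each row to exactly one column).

Minimum assignment cost: 29

optimal assignment: row0→col5 (cost 15), row1→col0 (cost 3), row2→col1 (cost 1), row3→col2 (cost 5), row4→col3 (cost 2), row5→col4 (cost 3)
total = 15 + 3 + 1 + 5 + 2 + 3 = 29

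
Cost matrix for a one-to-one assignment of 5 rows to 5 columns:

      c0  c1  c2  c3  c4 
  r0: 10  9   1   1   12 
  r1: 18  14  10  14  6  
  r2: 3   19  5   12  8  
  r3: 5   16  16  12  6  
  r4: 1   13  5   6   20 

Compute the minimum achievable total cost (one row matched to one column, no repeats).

Minimum assignment cost: 27

optimal assignment: row0→col3 (cost 1), row1→col1 (cost 14), row2→col2 (cost 5), row3→col4 (cost 6), row4→col0 (cost 1)
total = 1 + 14 + 5 + 6 + 1 = 27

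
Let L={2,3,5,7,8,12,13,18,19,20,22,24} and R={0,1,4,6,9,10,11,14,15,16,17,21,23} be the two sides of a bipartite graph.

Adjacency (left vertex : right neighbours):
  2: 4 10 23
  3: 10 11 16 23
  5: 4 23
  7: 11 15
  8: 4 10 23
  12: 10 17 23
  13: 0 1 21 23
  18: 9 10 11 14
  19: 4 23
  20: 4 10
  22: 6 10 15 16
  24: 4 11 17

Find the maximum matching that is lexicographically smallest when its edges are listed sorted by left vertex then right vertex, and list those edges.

|M| = 10 (so the lex-smallest maximum matching has 10 edges)
process left vertices in ascending order; for each, take the smallest-labelled available neighbour that still permits 10 edges overall, or leave it unmatched if none does
lex-smallest matching: {2-4, 3-16, 5-23, 7-15, 8-10, 12-17, 13-0, 18-9, 22-6, 24-11}

Lex-smallest maximum matching: {(2,4), (3,16), (5,23), (7,15), (8,10), (12,17), (13,0), (18,9), (22,6), (24,11)}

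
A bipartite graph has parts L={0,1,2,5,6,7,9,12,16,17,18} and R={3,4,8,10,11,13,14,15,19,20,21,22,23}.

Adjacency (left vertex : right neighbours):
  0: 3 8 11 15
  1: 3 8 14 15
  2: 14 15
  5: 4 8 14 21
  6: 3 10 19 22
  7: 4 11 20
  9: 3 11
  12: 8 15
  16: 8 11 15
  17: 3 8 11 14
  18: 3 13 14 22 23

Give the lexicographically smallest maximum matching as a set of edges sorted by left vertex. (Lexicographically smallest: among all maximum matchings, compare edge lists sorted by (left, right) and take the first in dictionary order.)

|M| = 9 (so the lex-smallest maximum matching has 9 edges)
process left vertices in ascending order; for each, take the smallest-labelled available neighbour that still permits 9 edges overall, or leave it unmatched if none does
lex-smallest matching: {0-3, 1-8, 2-14, 5-4, 6-10, 7-20, 9-11, 12-15, 18-13}

Lex-smallest maximum matching: {(0,3), (1,8), (2,14), (5,4), (6,10), (7,20), (9,11), (12,15), (18,13)}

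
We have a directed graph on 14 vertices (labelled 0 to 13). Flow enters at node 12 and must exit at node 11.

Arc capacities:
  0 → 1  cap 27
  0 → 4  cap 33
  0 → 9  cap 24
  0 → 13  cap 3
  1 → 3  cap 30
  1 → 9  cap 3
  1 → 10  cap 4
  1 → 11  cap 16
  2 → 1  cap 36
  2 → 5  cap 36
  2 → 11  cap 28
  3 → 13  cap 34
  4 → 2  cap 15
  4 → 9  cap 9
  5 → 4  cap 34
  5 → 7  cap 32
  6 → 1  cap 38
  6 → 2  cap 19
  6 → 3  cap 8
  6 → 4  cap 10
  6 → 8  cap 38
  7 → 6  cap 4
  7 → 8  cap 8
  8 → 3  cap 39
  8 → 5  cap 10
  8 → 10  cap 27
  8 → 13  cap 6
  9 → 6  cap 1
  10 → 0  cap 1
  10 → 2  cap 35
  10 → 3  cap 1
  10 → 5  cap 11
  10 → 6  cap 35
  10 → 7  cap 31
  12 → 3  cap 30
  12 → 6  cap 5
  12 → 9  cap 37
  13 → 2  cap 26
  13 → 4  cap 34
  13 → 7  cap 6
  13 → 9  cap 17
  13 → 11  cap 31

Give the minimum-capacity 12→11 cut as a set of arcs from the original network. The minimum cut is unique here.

Min-cut arcs: {(9,6), (12,3), (12,6)} (total capacity 36)

augment #1: 12→3→13→11 push 30
augment #2: 12→6→1→11 push 5
augment #3: 12→9→6→1→11 push 1
max flow = 36; residual-reachable set from 12 gives S-side
cut edges (S→T): {(9,6), (12,3), (12,6)} total cap 36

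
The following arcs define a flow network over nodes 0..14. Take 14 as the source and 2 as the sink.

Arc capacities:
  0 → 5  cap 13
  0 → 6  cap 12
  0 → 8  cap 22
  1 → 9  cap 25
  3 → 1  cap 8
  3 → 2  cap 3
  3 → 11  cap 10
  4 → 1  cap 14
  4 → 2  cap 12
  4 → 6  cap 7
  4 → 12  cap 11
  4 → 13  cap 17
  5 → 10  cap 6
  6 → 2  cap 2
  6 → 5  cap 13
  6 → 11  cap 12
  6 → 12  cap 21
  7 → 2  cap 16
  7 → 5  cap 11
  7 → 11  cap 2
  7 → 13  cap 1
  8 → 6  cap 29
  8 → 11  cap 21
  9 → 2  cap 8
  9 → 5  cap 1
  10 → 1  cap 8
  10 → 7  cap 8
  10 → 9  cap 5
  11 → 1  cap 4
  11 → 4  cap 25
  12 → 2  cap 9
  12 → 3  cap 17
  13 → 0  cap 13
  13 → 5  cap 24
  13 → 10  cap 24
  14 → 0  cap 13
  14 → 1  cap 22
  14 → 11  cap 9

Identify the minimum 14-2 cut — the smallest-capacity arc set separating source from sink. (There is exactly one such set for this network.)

augment #1: 14→0→6→2 push 2
augment #2: 14→1→9→2 push 8
augment #3: 14→11→4→2 push 9
augment #4: 14→0→6→12→2 push 9
augment #5: 14→0→5→10→7→2 push 2
augment #6: 14→1→9→5→10→7→2 push 1
max flow = 31; residual-reachable set from 14 gives S-side
cut edges (S→T): {(9,2), (9,5), (14,0), (14,11)} total cap 31

Min-cut arcs: {(9,2), (9,5), (14,0), (14,11)} (total capacity 31)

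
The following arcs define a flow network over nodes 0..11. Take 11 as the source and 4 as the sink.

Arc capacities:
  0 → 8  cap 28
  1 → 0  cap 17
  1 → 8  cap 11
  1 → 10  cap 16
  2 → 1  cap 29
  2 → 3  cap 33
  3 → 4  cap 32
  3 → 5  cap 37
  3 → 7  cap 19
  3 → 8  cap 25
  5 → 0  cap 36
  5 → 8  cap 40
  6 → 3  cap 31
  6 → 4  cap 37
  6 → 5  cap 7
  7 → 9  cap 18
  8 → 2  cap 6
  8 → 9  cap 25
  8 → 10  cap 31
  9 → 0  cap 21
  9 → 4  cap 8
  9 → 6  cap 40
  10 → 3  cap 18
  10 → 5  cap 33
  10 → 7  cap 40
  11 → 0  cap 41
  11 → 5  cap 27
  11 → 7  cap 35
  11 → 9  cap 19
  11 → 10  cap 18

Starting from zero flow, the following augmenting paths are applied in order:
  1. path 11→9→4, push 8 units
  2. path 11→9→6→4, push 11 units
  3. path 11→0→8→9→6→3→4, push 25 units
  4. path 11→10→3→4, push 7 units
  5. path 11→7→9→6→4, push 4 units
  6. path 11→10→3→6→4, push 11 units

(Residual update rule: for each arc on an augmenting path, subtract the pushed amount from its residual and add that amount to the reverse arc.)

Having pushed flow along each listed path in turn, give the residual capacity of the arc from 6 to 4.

Residual capacity of (6,4): 11

after path 1 (11→9→4, push 8): res(6,4)=37
after path 2 (11→9→6→4, push 11): res(6,4)=26
after path 3 (11→0→8→9→6→3→4, push 25): res(6,4)=26
after path 4 (11→10→3→4, push 7): res(6,4)=26
after path 5 (11→7→9→6→4, push 4): res(6,4)=22
after path 6 (11→10→3→6→4, push 11): res(6,4)=11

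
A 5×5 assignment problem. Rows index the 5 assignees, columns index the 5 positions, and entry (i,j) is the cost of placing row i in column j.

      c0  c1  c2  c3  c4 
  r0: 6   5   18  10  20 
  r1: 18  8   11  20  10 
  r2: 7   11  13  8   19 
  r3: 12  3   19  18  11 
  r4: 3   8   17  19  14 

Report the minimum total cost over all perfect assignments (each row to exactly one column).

optimal assignment: row0→col1 (cost 5), row1→col2 (cost 11), row2→col3 (cost 8), row3→col4 (cost 11), row4→col0 (cost 3)
total = 5 + 11 + 8 + 11 + 3 = 38

Minimum assignment cost: 38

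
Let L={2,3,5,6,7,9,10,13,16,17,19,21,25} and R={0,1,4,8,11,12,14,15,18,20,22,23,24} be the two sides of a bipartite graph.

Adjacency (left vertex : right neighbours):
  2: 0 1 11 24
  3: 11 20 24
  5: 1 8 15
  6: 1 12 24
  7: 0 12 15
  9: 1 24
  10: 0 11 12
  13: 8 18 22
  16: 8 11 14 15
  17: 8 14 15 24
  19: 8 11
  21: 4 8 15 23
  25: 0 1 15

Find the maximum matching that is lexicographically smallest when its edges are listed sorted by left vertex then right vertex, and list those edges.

|M| = 11 (so the lex-smallest maximum matching has 11 edges)
process left vertices in ascending order; for each, take the smallest-labelled available neighbour that still permits 11 edges overall, or leave it unmatched if none does
lex-smallest matching: {2-0, 3-20, 5-1, 6-12, 7-15, 9-24, 10-11, 13-18, 16-8, 17-14, 21-4}

Lex-smallest maximum matching: {(2,0), (3,20), (5,1), (6,12), (7,15), (9,24), (10,11), (13,18), (16,8), (17,14), (21,4)}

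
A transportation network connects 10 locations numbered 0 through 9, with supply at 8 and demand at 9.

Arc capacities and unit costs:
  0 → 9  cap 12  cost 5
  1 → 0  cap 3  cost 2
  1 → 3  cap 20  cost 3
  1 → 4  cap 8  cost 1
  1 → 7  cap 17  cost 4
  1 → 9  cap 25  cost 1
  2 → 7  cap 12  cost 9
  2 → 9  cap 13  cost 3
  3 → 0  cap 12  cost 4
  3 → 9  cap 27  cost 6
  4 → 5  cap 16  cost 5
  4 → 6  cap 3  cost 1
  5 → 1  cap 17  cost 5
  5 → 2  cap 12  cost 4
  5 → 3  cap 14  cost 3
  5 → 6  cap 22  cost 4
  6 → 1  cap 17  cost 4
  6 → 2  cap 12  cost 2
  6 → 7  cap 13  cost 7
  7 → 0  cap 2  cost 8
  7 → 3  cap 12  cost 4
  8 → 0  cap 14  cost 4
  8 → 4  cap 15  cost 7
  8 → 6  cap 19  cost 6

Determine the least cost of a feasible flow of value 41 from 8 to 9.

shortest-cost path #1: 8→0→9 push 12 @ unit cost 9 (adds 108)
shortest-cost path #2: 8→6→1→9 push 17 @ unit cost 11 (adds 187)
shortest-cost path #3: 8→6→2→9 push 2 @ unit cost 11 (adds 22)
shortest-cost path #4: 8→4→6→2→9 push 3 @ unit cost 13 (adds 39)
shortest-cost path #5: 8→4→5→1→9 push 7 @ unit cost 18 (adds 126)
total cost = 482

Minimum cost for 41 units: 482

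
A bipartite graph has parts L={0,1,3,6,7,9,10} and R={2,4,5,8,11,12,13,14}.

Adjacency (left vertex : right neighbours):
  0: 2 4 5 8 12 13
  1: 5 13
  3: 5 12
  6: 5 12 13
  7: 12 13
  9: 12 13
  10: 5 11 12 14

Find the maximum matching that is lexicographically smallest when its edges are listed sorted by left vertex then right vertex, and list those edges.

|M| = 5 (so the lex-smallest maximum matching has 5 edges)
process left vertices in ascending order; for each, take the smallest-labelled available neighbour that still permits 5 edges overall, or leave it unmatched if none does
lex-smallest matching: {0-2, 1-5, 3-12, 6-13, 10-11}

Lex-smallest maximum matching: {(0,2), (1,5), (3,12), (6,13), (10,11)}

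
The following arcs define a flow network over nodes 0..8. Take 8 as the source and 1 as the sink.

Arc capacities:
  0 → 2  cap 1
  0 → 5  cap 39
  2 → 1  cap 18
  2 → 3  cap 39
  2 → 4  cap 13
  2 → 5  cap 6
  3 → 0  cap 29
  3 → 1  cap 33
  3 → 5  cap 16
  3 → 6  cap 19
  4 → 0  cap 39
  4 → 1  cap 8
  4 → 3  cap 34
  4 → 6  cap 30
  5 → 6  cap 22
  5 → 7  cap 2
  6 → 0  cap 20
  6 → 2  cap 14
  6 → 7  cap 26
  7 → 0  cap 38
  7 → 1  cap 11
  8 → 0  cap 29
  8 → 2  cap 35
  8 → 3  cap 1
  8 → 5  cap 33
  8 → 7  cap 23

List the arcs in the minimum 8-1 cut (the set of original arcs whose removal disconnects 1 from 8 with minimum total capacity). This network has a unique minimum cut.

augment #1: 8→2→1 push 18
augment #2: 8→3→1 push 1
augment #3: 8→7→1 push 11
augment #4: 8→2→3→1 push 17
augment #5: 8→0→2→3→1 push 1
augment #6: 8→5→6→2→3→1 push 14
max flow = 62; residual-reachable set from 8 gives S-side
cut edges (S→T): {(0,2), (6,2), (7,1), (8,2), (8,3)} total cap 62

Min-cut arcs: {(0,2), (6,2), (7,1), (8,2), (8,3)} (total capacity 62)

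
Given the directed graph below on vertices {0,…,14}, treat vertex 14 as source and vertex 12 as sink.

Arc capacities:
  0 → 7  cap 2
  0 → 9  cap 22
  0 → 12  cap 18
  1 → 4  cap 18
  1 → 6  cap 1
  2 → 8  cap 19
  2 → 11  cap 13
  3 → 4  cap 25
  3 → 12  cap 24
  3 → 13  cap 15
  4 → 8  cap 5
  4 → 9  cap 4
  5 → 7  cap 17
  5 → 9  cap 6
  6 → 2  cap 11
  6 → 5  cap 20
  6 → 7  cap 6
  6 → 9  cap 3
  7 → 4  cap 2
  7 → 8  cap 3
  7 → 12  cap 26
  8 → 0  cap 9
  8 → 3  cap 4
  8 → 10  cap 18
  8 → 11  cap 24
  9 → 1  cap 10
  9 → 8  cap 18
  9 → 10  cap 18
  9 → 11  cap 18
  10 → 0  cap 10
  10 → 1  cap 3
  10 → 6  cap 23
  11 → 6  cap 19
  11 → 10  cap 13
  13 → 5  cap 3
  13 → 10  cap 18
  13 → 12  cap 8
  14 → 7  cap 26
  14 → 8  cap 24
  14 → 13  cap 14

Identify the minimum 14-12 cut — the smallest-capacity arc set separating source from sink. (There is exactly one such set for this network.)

augment #1: 14→7→12 push 26
augment #2: 14→13→12 push 8
augment #3: 14→8→0→12 push 9
augment #4: 14→8→3→12 push 4
augment #5: 14→8→10→0→12 push 9
max flow = 56; residual-reachable set from 14 gives S-side
cut edges (S→T): {(0,12), (7,12), (8,3), (13,12)} total cap 56

Min-cut arcs: {(0,12), (7,12), (8,3), (13,12)} (total capacity 56)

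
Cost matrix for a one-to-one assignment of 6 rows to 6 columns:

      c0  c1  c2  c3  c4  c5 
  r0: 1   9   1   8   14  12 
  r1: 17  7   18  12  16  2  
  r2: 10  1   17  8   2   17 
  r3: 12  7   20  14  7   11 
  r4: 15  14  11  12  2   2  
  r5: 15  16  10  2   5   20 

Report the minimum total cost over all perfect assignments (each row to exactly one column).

Minimum assignment cost: 20

optimal assignment: row0→col2 (cost 1), row1→col5 (cost 2), row2→col1 (cost 1), row3→col0 (cost 12), row4→col4 (cost 2), row5→col3 (cost 2)
total = 1 + 2 + 1 + 12 + 2 + 2 = 20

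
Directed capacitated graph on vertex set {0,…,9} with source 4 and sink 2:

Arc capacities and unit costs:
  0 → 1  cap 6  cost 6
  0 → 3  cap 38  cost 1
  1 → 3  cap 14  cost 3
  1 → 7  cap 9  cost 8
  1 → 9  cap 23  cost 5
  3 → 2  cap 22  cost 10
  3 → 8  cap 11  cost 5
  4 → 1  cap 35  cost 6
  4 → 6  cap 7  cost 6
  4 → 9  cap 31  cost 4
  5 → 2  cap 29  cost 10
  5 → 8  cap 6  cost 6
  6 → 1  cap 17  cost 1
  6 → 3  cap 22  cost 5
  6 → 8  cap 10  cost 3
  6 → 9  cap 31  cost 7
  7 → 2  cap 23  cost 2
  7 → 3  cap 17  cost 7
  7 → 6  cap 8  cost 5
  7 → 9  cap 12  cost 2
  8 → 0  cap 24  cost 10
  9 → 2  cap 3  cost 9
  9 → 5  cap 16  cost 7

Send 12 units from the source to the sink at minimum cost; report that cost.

Minimum cost for 12 units: 183

shortest-cost path #1: 4→9→2 push 3 @ unit cost 13 (adds 39)
shortest-cost path #2: 4→1→7→2 push 9 @ unit cost 16 (adds 144)
total cost = 183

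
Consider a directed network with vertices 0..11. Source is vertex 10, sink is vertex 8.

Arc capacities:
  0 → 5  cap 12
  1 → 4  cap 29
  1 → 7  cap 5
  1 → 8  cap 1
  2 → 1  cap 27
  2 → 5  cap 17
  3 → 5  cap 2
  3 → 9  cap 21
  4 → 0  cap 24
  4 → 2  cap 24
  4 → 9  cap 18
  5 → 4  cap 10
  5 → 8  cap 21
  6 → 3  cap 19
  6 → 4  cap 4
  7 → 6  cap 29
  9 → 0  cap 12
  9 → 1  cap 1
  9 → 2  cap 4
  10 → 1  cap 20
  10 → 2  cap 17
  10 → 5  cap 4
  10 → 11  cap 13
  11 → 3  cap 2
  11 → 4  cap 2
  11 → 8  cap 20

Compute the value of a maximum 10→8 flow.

Maximum flow value: 35

augment #1: 10→1→8 bottleneck 1, total now 1
augment #2: 10→5→8 bottleneck 4, total now 5
augment #3: 10→11→8 bottleneck 13, total now 18
augment #4: 10→2→5→8 bottleneck 17, total now 35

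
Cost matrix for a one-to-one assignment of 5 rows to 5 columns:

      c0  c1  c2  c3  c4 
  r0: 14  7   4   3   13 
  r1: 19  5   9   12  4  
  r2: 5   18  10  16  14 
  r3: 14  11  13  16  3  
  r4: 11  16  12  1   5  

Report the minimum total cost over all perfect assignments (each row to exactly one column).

Minimum assignment cost: 18

optimal assignment: row0→col2 (cost 4), row1→col1 (cost 5), row2→col0 (cost 5), row3→col4 (cost 3), row4→col3 (cost 1)
total = 4 + 5 + 5 + 3 + 1 = 18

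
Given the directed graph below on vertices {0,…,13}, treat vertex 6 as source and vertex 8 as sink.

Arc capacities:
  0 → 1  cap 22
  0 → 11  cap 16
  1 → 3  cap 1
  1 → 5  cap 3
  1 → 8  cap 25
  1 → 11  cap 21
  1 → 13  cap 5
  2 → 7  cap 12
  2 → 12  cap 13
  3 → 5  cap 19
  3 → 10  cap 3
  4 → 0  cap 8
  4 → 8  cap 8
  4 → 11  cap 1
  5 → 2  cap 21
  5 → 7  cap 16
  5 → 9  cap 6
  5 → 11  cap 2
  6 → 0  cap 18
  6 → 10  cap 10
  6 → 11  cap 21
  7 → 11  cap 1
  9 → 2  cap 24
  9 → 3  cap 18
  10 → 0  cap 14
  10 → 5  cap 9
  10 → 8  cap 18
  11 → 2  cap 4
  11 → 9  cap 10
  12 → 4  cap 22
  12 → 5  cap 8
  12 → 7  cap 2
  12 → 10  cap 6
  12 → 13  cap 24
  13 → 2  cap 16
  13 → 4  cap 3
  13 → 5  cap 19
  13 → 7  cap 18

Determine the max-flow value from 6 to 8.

Maximum flow value: 42

augment #1: 6→10→8 bottleneck 10, total now 10
augment #2: 6→0→1→8 bottleneck 18, total now 28
augment #3: 6→11→2→12→4→8 bottleneck 4, total now 32
augment #4: 6→11→9→3→10→8 bottleneck 3, total now 35
augment #5: 6→11→9→2→12→4→8 bottleneck 4, total now 39
augment #6: 6→11→9→2→12→10→8 bottleneck 3, total now 42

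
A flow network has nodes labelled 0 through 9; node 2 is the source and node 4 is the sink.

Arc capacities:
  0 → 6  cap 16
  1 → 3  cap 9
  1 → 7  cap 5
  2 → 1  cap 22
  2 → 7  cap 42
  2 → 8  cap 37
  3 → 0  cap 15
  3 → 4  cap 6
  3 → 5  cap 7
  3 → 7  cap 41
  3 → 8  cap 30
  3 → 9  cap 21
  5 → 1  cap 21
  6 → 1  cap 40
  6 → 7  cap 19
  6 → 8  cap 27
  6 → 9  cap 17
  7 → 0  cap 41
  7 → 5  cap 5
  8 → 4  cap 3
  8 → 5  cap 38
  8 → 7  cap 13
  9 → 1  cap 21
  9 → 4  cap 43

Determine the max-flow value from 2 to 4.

Maximum flow value: 28

augment #1: 2→8→4 bottleneck 3, total now 3
augment #2: 2→1→3→4 bottleneck 6, total now 9
augment #3: 2→1→3→9→4 bottleneck 3, total now 12
augment #4: 2→7→0→6→9→4 bottleneck 16, total now 28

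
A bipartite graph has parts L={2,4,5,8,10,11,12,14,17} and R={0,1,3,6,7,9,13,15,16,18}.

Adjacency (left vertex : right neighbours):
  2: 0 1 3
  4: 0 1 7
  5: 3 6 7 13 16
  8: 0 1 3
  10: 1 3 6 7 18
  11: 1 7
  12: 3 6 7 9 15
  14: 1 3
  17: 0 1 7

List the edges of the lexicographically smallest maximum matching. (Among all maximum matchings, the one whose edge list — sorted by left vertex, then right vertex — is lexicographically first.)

|M| = 7 (so the lex-smallest maximum matching has 7 edges)
process left vertices in ascending order; for each, take the smallest-labelled available neighbour that still permits 7 edges overall, or leave it unmatched if none does
lex-smallest matching: {2-0, 4-1, 5-6, 8-3, 10-18, 11-7, 12-9}

Lex-smallest maximum matching: {(2,0), (4,1), (5,6), (8,3), (10,18), (11,7), (12,9)}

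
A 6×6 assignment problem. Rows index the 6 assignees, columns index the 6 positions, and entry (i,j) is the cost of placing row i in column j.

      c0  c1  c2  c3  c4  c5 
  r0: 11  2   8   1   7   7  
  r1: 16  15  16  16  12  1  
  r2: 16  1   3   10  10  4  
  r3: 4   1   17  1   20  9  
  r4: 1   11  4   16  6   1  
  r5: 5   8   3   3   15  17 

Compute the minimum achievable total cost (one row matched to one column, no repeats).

optimal assignment: row0→col4 (cost 7), row1→col5 (cost 1), row2→col1 (cost 1), row3→col3 (cost 1), row4→col0 (cost 1), row5→col2 (cost 3)
total = 7 + 1 + 1 + 1 + 1 + 3 = 14

Minimum assignment cost: 14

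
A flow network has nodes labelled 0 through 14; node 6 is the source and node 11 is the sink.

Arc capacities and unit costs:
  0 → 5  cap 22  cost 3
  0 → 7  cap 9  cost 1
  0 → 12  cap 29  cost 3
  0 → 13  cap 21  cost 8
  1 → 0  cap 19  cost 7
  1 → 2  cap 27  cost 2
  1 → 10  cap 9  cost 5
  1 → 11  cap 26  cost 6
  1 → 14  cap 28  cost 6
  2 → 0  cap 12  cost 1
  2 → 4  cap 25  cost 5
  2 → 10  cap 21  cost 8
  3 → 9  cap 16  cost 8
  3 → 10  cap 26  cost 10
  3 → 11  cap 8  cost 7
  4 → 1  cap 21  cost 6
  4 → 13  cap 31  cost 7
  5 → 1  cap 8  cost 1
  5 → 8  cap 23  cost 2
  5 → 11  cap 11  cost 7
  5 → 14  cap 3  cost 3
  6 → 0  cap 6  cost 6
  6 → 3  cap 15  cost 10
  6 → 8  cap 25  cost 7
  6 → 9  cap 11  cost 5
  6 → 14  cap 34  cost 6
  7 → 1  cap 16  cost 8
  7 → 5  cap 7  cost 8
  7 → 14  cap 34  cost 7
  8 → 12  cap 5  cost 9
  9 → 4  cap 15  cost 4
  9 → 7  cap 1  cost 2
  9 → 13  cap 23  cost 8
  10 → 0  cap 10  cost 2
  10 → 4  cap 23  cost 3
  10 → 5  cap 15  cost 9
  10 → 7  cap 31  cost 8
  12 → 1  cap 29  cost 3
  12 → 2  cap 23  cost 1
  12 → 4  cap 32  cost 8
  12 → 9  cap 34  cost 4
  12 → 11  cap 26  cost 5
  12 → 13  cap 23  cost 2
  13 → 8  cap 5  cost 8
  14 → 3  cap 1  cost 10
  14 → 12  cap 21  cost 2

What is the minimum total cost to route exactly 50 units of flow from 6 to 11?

shortest-cost path #1: 6→14→12→11 push 21 @ unit cost 13 (adds 273)
shortest-cost path #2: 6→0→12→11 push 5 @ unit cost 14 (adds 70)
shortest-cost path #3: 6→0→5→11 push 1 @ unit cost 16 (adds 16)
shortest-cost path #4: 6→3→11 push 8 @ unit cost 17 (adds 136)
shortest-cost path #5: 6→9→4→1→11 push 11 @ unit cost 21 (adds 231)
shortest-cost path #6: 6→8→12→0→5→11 push 4 @ unit cost 23 (adds 92)
total cost = 818

Minimum cost for 50 units: 818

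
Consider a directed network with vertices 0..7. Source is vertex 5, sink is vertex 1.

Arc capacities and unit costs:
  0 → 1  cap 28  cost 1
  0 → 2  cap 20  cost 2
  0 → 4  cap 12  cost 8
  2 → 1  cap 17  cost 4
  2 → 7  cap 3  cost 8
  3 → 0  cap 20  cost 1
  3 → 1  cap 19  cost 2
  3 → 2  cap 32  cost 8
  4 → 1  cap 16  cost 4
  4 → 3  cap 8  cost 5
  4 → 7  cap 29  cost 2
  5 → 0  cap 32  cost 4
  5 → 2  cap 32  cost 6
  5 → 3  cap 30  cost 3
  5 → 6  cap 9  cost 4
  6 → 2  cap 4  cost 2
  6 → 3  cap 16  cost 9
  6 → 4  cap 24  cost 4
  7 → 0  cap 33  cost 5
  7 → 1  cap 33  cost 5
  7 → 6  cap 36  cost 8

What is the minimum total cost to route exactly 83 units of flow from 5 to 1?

Minimum cost for 83 units: 682

shortest-cost path #1: 5→0→1 push 28 @ unit cost 5 (adds 140)
shortest-cost path #2: 5→3→1 push 19 @ unit cost 5 (adds 95)
shortest-cost path #3: 5→2→1 push 17 @ unit cost 10 (adds 170)
shortest-cost path #4: 5→6→4→1 push 9 @ unit cost 12 (adds 108)
shortest-cost path #5: 5→0→4→1 push 4 @ unit cost 16 (adds 64)
shortest-cost path #6: 5→3→0→4→1 push 3 @ unit cost 16 (adds 48)
shortest-cost path #7: 5→2→7→1 push 3 @ unit cost 19 (adds 57)
total cost = 682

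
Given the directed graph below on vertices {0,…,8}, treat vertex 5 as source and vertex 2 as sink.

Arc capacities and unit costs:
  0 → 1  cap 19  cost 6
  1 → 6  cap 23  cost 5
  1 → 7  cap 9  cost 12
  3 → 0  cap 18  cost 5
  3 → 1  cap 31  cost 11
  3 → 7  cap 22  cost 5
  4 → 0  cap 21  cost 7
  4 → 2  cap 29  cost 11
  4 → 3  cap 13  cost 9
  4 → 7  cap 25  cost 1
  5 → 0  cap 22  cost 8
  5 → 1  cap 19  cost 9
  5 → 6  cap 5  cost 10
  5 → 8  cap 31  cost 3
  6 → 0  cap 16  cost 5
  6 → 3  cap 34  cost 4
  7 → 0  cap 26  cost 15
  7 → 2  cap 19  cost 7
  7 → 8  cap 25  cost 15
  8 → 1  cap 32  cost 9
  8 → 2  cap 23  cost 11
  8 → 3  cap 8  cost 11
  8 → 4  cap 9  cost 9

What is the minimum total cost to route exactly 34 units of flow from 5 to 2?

shortest-cost path #1: 5→8→2 push 23 @ unit cost 14 (adds 322)
shortest-cost path #2: 5→8→4→7→2 push 8 @ unit cost 20 (adds 160)
shortest-cost path #3: 5→6→3→7→2 push 3 @ unit cost 26 (adds 78)
total cost = 560

Minimum cost for 34 units: 560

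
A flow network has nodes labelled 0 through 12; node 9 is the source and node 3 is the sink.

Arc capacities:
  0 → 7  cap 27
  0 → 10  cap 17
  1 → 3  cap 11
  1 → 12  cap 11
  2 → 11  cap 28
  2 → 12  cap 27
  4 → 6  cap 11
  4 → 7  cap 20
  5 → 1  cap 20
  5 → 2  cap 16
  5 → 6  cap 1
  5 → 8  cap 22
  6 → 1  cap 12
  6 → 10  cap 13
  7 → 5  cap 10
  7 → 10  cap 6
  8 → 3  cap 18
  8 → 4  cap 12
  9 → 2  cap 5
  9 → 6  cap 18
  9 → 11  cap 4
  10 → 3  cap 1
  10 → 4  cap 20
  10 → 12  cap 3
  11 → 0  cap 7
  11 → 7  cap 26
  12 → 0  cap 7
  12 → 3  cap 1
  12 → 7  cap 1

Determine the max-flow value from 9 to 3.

augment #1: 9→2→12→3 bottleneck 1, total now 1
augment #2: 9→6→1→3 bottleneck 11, total now 12
augment #3: 9→6→10→3 bottleneck 1, total now 13
augment #4: 9→11→7→5→8→3 bottleneck 4, total now 17
augment #5: 9→2→11→7→5→8→3 bottleneck 4, total now 21
augment #6: 9→6→1→12→7→5→8→3 bottleneck 1, total now 22
augment #7: 9→6→10→4→7→5→8→3 bottleneck 1, total now 23

Maximum flow value: 23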